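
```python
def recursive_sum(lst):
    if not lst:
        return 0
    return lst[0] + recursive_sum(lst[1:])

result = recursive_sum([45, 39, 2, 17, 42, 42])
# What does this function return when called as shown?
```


recursive_sum([45, 39, 2, 17, 42, 42])
= 45 + recursive_sum([39, 2, 17, 42, 42])
= 45 + 39 + recursive_sum([2, 17, 42, 42])
= 45 + 39 + 2 + recursive_sum([17, 42, 42])
= 45 + 39 + 2 + 17 + recursive_sum([42, 42])
= 45 + 39 + 2 + 17 + 42 + recursive_sum([42])
= 45 + 39 + 2 + 17 + 42 + 42 + recursive_sum([])
= 45 + 39 + 2 + 17 + 42 + 42 + 0
= 187


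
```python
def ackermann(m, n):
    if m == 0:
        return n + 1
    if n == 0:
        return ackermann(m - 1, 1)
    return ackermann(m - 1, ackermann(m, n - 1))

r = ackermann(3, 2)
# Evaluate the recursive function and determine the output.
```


ackermann(3, 2)
= ackermann(2, ackermann(3, 1))
First compute ackermann(3, 1) = 13
= ackermann(2, 13)
= 29


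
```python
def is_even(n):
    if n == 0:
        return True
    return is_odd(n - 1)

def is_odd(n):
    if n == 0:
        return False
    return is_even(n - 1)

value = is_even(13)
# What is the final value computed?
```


is_even(13)
= is_odd(12)
= is_even(11)
= is_odd(10)
= is_even(9)
= is_odd(8)
= is_even(7)
= is_odd(6)
= is_even(5)
= is_odd(4)
= is_even(3)
= is_odd(2)
= is_even(1)
= is_odd(0)
n == 0: return False
= False


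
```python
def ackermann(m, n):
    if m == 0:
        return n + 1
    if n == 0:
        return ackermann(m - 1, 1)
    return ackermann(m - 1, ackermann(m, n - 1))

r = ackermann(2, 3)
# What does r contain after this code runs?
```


ackermann(2, 3)
= ackermann(1, ackermann(2, 2))
First compute ackermann(2, 2) = 7
= ackermann(1, 7)
= 9


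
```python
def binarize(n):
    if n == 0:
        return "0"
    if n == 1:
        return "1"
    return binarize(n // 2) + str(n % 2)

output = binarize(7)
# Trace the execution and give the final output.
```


binarize(7)
= binarize(3) + "1"
= binarize(1) + "1" + "1"
= "1" + "1" + "1"
= "111"


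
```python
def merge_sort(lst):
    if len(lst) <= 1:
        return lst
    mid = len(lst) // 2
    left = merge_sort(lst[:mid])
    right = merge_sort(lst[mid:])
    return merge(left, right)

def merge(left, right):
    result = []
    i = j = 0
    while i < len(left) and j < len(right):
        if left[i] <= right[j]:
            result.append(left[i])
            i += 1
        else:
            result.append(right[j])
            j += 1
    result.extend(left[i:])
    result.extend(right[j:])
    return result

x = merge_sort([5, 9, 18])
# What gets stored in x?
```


merge_sort([5, 9, 18])
Split into [5] and [9, 18]
Left sorted: [5]
Right sorted: [9, 18]
Merge [5] and [9, 18]
= [5, 9, 18]


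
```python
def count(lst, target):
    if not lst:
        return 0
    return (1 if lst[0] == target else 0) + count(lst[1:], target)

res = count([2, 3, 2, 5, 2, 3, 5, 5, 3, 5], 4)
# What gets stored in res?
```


count([2, 3, 2, 5, 2, 3, 5, 5, 3, 5], 4)
lst[0]=2 != 4: 0 + count([3, 2, 5, 2, 3, 5, 5, 3, 5], 4)
lst[0]=3 != 4: 0 + count([2, 5, 2, 3, 5, 5, 3, 5], 4)
lst[0]=2 != 4: 0 + count([5, 2, 3, 5, 5, 3, 5], 4)
lst[0]=5 != 4: 0 + count([2, 3, 5, 5, 3, 5], 4)
lst[0]=2 != 4: 0 + count([3, 5, 5, 3, 5], 4)
lst[0]=3 != 4: 0 + count([5, 5, 3, 5], 4)
lst[0]=5 != 4: 0 + count([5, 3, 5], 4)
lst[0]=5 != 4: 0 + count([3, 5], 4)
lst[0]=3 != 4: 0 + count([5], 4)
lst[0]=5 != 4: 0 + count([], 4)
= 0


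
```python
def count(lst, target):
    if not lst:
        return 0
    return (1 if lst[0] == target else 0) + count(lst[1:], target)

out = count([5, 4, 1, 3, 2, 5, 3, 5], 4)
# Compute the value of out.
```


count([5, 4, 1, 3, 2, 5, 3, 5], 4)
lst[0]=5 != 4: 0 + count([4, 1, 3, 2, 5, 3, 5], 4)
lst[0]=4 == 4: 1 + count([1, 3, 2, 5, 3, 5], 4)
lst[0]=1 != 4: 0 + count([3, 2, 5, 3, 5], 4)
lst[0]=3 != 4: 0 + count([2, 5, 3, 5], 4)
lst[0]=2 != 4: 0 + count([5, 3, 5], 4)
lst[0]=5 != 4: 0 + count([3, 5], 4)
lst[0]=3 != 4: 0 + count([5], 4)
lst[0]=5 != 4: 0 + count([], 4)
= 1


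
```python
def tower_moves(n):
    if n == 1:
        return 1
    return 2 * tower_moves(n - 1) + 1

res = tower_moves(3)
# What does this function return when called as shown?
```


tower_moves(3)
= 2 * tower_moves(2) + 1
= 2 * (2 * tower_moves(1) + 1) + 1
Now compute bottom-up:
tower_moves(1) = 1
tower_moves(2) = 2 * 1 + 1 = 3
tower_moves(3) = 2 * 3 + 1 = 7
= 7


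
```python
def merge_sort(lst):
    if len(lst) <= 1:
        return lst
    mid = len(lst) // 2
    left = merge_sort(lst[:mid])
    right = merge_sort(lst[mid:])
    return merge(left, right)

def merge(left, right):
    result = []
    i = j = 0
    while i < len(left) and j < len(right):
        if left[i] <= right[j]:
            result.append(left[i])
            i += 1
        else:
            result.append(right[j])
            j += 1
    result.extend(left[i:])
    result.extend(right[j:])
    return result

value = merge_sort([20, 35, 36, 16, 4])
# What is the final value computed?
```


merge_sort([20, 35, 36, 16, 4])
Split into [20, 35] and [36, 16, 4]
Left sorted: [20, 35]
Right sorted: [4, 16, 36]
Merge [20, 35] and [4, 16, 36]
= [4, 16, 20, 35, 36]


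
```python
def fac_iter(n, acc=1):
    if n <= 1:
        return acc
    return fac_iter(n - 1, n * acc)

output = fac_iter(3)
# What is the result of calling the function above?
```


fac_iter(3, 1)
= fac_iter(2, 3 * 1) = fac_iter(2, 3)
= fac_iter(1, 2 * 3) = fac_iter(1, 6)
n <= 1, return acc = 6


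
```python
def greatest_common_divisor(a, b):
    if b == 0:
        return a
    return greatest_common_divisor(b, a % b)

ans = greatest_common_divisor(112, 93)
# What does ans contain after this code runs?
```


greatest_common_divisor(112, 93)
= greatest_common_divisor(93, 112 % 93) = greatest_common_divisor(93, 19)
= greatest_common_divisor(19, 93 % 19) = greatest_common_divisor(19, 17)
= greatest_common_divisor(17, 19 % 17) = greatest_common_divisor(17, 2)
= greatest_common_divisor(2, 17 % 2) = greatest_common_divisor(2, 1)
= greatest_common_divisor(1, 2 % 1) = greatest_common_divisor(1, 0)
b == 0, return a = 1


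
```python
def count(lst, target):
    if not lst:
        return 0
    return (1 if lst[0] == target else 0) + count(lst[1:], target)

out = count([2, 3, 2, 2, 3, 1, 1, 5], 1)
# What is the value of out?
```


count([2, 3, 2, 2, 3, 1, 1, 5], 1)
lst[0]=2 != 1: 0 + count([3, 2, 2, 3, 1, 1, 5], 1)
lst[0]=3 != 1: 0 + count([2, 2, 3, 1, 1, 5], 1)
lst[0]=2 != 1: 0 + count([2, 3, 1, 1, 5], 1)
lst[0]=2 != 1: 0 + count([3, 1, 1, 5], 1)
lst[0]=3 != 1: 0 + count([1, 1, 5], 1)
lst[0]=1 == 1: 1 + count([1, 5], 1)
lst[0]=1 == 1: 1 + count([5], 1)
lst[0]=5 != 1: 0 + count([], 1)
= 2


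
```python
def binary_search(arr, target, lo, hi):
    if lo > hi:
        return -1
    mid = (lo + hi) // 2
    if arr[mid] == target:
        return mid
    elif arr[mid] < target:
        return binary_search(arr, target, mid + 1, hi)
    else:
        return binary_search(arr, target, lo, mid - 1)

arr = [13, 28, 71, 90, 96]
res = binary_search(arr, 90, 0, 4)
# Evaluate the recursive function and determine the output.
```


binary_search(arr, 90, 0, 4)
lo=0, hi=4, mid=2, arr[mid]=71
71 < 90, search right half
lo=3, hi=4, mid=3, arr[mid]=90
arr[3] == 90, found at index 3
= 3


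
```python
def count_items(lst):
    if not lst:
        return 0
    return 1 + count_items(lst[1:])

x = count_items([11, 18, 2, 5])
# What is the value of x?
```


count_items([11, 18, 2, 5])
= 1 + count_items([18, 2, 5])
= 1 + 1 + count_items([2, 5])
= 1 + 1 + 1 + count_items([5])
= 1 + 1 + 1 + 1 + count_items([])
= 1 + 1 + 1 + 1 + 0
= 4


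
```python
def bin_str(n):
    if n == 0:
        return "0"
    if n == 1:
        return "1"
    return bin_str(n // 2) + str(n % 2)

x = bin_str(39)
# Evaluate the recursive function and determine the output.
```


bin_str(39)
= bin_str(19) + "1"
= bin_str(9) + "1" + "1"
= bin_str(4) + "1" + "1" + "1"
= bin_str(2) + "0" + "1" + "1" + "1"
= bin_str(1) + "0" + "0" + "1" + "1" + "1"
= "1" + "0" + "0" + "1" + "1" + "1"
= "100111"


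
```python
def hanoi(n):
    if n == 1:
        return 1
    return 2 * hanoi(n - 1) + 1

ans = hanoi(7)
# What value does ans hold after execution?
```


hanoi(7)
= 2 * hanoi(6) + 1
= 2 * (2 * hanoi(5) + 1) + 1
= 2 * (2 * (2 * hanoi(4) + 1) + 1) + 1
= 2 * (2 * (2 * (2 * hanoi(3) + 1) + 1) + 1) + 1
= 2 * (2 * (2 * (2 * (2 * hanoi(2) + 1) + 1) + 1) + 1) + 1
= 2 * (2 * (2 * (2 * (2 * (2 * hanoi(1) + 1) + 1) + 1) + 1) + 1) + 1
Now compute bottom-up:
hanoi(1) = 1
hanoi(2) = 2 * 1 + 1 = 3
hanoi(3) = 2 * 3 + 1 = 7
hanoi(4) = 2 * 7 + 1 = 15
hanoi(5) = 2 * 15 + 1 = 31
hanoi(6) = 2 * 31 + 1 = 63
hanoi(7) = 2 * 63 + 1 = 127
= 127


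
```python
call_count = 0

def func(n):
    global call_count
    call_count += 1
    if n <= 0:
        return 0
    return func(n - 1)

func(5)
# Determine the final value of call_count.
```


func(5) calls func(4) calls ... calls func(0)
Total calls: 5 + 1 (for base case) = 6


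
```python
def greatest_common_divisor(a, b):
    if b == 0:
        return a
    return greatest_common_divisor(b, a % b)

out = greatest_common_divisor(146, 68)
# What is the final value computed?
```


greatest_common_divisor(146, 68)
= greatest_common_divisor(68, 146 % 68) = greatest_common_divisor(68, 10)
= greatest_common_divisor(10, 68 % 10) = greatest_common_divisor(10, 8)
= greatest_common_divisor(8, 10 % 8) = greatest_common_divisor(8, 2)
= greatest_common_divisor(2, 8 % 2) = greatest_common_divisor(2, 0)
b == 0, return a = 2


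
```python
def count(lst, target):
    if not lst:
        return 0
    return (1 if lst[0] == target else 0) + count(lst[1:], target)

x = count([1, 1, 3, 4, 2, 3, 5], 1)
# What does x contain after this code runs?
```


count([1, 1, 3, 4, 2, 3, 5], 1)
lst[0]=1 == 1: 1 + count([1, 3, 4, 2, 3, 5], 1)
lst[0]=1 == 1: 1 + count([3, 4, 2, 3, 5], 1)
lst[0]=3 != 1: 0 + count([4, 2, 3, 5], 1)
lst[0]=4 != 1: 0 + count([2, 3, 5], 1)
lst[0]=2 != 1: 0 + count([3, 5], 1)
lst[0]=3 != 1: 0 + count([5], 1)
lst[0]=5 != 1: 0 + count([], 1)
= 2


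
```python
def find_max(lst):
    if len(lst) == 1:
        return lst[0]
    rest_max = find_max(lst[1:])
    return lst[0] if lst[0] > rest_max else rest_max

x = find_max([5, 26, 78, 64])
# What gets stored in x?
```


find_max([5, 26, 78, 64])
= compare 5 with find_max([26, 78, 64])
= compare 26 with find_max([78, 64])
= compare 78 with find_max([64])
Base: find_max([64]) = 64
compare 78 with 64: max = 78
compare 26 with 78: max = 78
compare 5 with 78: max = 78
= 78


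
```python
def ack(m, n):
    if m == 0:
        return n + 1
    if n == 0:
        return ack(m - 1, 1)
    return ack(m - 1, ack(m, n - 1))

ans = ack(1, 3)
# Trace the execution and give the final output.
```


ack(1, 3)
= ack(0, ack(1, 2))
First compute ack(1, 2) = 4
= ack(0, 4)
= 5


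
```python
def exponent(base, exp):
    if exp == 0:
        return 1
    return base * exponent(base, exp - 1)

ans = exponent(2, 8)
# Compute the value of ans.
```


exponent(2, 8)
= 2 * exponent(2, 7)
= 2 * 2 * exponent(2, 6)
= 2 * 2 * 2 * exponent(2, 5)
= 2 * 2 * 2 * 2 * exponent(2, 4)
= 2 * 2 * 2 * 2 * 2 * exponent(2, 3)
= 2 * 2 * 2 * 2 * 2 * 2 * exponent(2, 2)
= 2 * 2 * 2 * 2 * 2 * 2 * 2 * exponent(2, 1)
= 2 * 2 * 2 * 2 * 2 * 2 * 2 * 2 * exponent(2, 0)
= 2 * 2 * 2 * 2 * 2 * 2 * 2 * 2 * 1
= 256


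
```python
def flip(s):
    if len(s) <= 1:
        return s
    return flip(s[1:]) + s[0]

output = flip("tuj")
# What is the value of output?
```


flip("tuj")
= flip("uj") + "t"
= flip("j") + "u" + "t"
= "j" + "u" + "t"
= "jut"


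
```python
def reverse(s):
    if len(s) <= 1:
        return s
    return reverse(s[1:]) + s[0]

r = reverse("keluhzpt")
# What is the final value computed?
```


reverse("keluhzpt")
= reverse("eluhzpt") + "k"
= reverse("luhzpt") + "e" + "k"
= reverse("uhzpt") + "l" + "e" + "k"
= reverse("hzpt") + "u" + "l" + "e" + "k"
= reverse("zpt") + "h" + "u" + "l" + "e" + "k"
= reverse("pt") + "z" + "h" + "u" + "l" + "e" + "k"
= reverse("t") + "p" + "z" + "h" + "u" + "l" + "e" + "k"
= "t" + "p" + "z" + "h" + "u" + "l" + "e" + "k"
= "tpzhulek"


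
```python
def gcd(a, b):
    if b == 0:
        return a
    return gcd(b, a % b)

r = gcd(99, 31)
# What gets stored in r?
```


gcd(99, 31)
= gcd(31, 99 % 31) = gcd(31, 6)
= gcd(6, 31 % 6) = gcd(6, 1)
= gcd(1, 6 % 1) = gcd(1, 0)
b == 0, return a = 1


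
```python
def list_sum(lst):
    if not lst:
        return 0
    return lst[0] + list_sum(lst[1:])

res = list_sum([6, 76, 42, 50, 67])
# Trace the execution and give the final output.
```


list_sum([6, 76, 42, 50, 67])
= 6 + list_sum([76, 42, 50, 67])
= 6 + 76 + list_sum([42, 50, 67])
= 6 + 76 + 42 + list_sum([50, 67])
= 6 + 76 + 42 + 50 + list_sum([67])
= 6 + 76 + 42 + 50 + 67 + list_sum([])
= 6 + 76 + 42 + 50 + 67 + 0
= 241


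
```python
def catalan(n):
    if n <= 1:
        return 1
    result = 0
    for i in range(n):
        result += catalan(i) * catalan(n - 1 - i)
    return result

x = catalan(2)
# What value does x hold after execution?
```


catalan(2)
= sum of catalan(i) * catalan(2-1-i) for i in 0..1
  catalan(0)*catalan(1) = 1*1 = 1
  catalan(1)*catalan(0) = 1*1 = 1
= 1 + 1
= 2


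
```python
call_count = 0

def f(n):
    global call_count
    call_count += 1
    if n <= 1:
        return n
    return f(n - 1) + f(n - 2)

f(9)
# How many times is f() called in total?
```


f(9) calls f(8) and f(7); each non-base call branches into two more.
Let C(k) = total number of calls made by f(k), including the call to f(k) itself.
Base cases: C(0) = 1, C(1) = 1
Recurrence: C(k) = 1 + C(k-1) + C(k-2)
  C(2) = 1 + C(1) + C(0) = 1 + 1 + 1 = 3
  C(3) = 1 + C(2) + C(1) = 1 + 3 + 1 = 5
  C(4) = 1 + C(3) + C(2) = 1 + 5 + 3 = 9
  C(5) = 1 + C(4) + C(3) = 1 + 9 + 5 = 15
  C(6) = 1 + C(5) + C(4) = 1 + 15 + 9 = 25
  C(7) = 1 + C(6) + C(5) = 1 + 25 + 15 = 41
  C(8) = 1 + C(7) + C(6) = 1 + 41 + 25 = 67
  C(9) = 1 + C(8) + C(7) = 1 + 67 + 41 = 109
Total calls = C(9) = 109


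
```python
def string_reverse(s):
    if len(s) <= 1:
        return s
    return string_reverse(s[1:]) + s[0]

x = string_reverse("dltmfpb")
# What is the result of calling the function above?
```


string_reverse("dltmfpb")
= string_reverse("ltmfpb") + "d"
= string_reverse("tmfpb") + "l" + "d"
= string_reverse("mfpb") + "t" + "l" + "d"
= string_reverse("fpb") + "m" + "t" + "l" + "d"
= string_reverse("pb") + "f" + "m" + "t" + "l" + "d"
= string_reverse("b") + "p" + "f" + "m" + "t" + "l" + "d"
= "b" + "p" + "f" + "m" + "t" + "l" + "d"
= "bpfmtld"


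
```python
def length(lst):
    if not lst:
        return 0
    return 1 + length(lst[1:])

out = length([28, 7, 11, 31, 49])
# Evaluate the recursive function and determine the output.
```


length([28, 7, 11, 31, 49])
= 1 + length([7, 11, 31, 49])
= 1 + 1 + length([11, 31, 49])
= 1 + 1 + 1 + length([31, 49])
= 1 + 1 + 1 + 1 + length([49])
= 1 + 1 + 1 + 1 + 1 + length([])
= 1 + 1 + 1 + 1 + 1 + 0
= 5


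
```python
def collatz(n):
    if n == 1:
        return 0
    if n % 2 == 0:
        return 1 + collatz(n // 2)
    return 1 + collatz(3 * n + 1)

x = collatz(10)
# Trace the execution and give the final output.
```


collatz(10)
10 is even -> collatz(5)
5 is odd -> 3*5+1 = 16 -> collatz(16)
16 is even -> collatz(8)
8 is even -> collatz(4)
4 is even -> collatz(2)
2 is even -> collatz(1)
Reached 1 after 6 steps
= 6


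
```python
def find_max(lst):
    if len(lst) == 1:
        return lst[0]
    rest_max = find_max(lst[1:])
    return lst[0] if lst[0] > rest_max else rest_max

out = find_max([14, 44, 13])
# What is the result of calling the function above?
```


find_max([14, 44, 13])
= compare 14 with find_max([44, 13])
= compare 44 with find_max([13])
Base: find_max([13]) = 13
compare 44 with 13: max = 44
compare 14 with 44: max = 44
= 44


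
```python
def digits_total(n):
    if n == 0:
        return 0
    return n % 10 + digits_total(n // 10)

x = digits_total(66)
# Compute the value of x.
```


digits_total(66)
= 6 + digits_total(6)
= 6 + 6 + digits_total(0)
= 6 + 6 + 0
= 12


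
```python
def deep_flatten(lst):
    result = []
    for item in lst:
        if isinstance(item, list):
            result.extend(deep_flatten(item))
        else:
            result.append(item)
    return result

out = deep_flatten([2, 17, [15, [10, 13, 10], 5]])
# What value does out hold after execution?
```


deep_flatten([2, 17, [15, [10, 13, 10], 5]])
Processing each element:
  2 is not a list -> append 2
  17 is not a list -> append 17
  [15, [10, 13, 10], 5] is a list -> deep_flatten recursively -> [15, 10, 13, 10, 5]
= [2, 17, 15, 10, 13, 10, 5]


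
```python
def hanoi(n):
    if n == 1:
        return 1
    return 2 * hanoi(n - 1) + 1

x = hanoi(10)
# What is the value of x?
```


hanoi(10)
= 2 * hanoi(9) + 1
= 2 * (2 * hanoi(8) + 1) + 1
= 2 * (2 * (2 * hanoi(7) + 1) + 1) + 1
= 2 * (2 * (2 * (2 * hanoi(6) + 1) + 1) + 1) + 1
= 2 * (2 * (2 * (2 * (2 * hanoi(5) + 1) + 1) + 1) + 1) + 1
= 2 * (2 * (2 * (2 * (2 * (2 * hanoi(4) + 1) + 1) + 1) + 1) + 1) + 1
= 2 * (2 * (2 * (2 * (2 * (2 * (2 * hanoi(3) + 1) + 1) + 1) + 1) + 1) + 1) + 1
= 2 * (2 * (2 * (2 * (2 * (2 * (2 * (2 * hanoi(2) + 1) + 1) + 1) + 1) + 1) + 1) + 1) + 1
= 2 * (2 * (2 * (2 * (2 * (2 * (2 * (2 * (2 * hanoi(1) + 1) + 1) + 1) + 1) + 1) + 1) + 1) + 1) + 1
Now compute bottom-up:
hanoi(1) = 1
hanoi(2) = 2 * 1 + 1 = 3
hanoi(3) = 2 * 3 + 1 = 7
hanoi(4) = 2 * 7 + 1 = 15
hanoi(5) = 2 * 15 + 1 = 31
hanoi(6) = 2 * 31 + 1 = 63
hanoi(7) = 2 * 63 + 1 = 127
hanoi(8) = 2 * 127 + 1 = 255
hanoi(9) = 2 * 255 + 1 = 511
hanoi(10) = 2 * 511 + 1 = 1023
= 1023


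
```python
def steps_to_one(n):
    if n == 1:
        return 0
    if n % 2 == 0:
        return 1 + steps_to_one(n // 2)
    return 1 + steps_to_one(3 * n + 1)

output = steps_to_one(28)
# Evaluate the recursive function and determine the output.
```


steps_to_one(28)
28 is even -> steps_to_one(14)
14 is even -> steps_to_one(7)
7 is odd -> 3*7+1 = 22 -> steps_to_one(22)
22 is even -> steps_to_one(11)
11 is odd -> 3*11+1 = 34 -> steps_to_one(34)
34 is even -> steps_to_one(17)
17 is odd -> 3*17+1 = 52 -> steps_to_one(52)
52 is even -> steps_to_one(26)
26 is even -> steps_to_one(13)
13 is odd -> 3*13+1 = 40 -> steps_to_one(40)
40 is even -> steps_to_one(20)
20 is even -> steps_to_one(10)
10 is even -> steps_to_one(5)
5 is odd -> 3*5+1 = 16 -> steps_to_one(16)
16 is even -> steps_to_one(8)
8 is even -> steps_to_one(4)
4 is even -> steps_to_one(2)
2 is even -> steps_to_one(1)
Reached 1 after 18 steps
= 18


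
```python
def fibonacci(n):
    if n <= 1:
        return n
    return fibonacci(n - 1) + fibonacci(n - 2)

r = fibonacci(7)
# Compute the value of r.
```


fibonacci(7)
= fibonacci(6) + fibonacci(5)
= (fibonacci(5) + fibonacci(4)) + fibonacci(5)
Computing bottom-up: fibonacci(0)=0, fibonacci(1)=1, fibonacci(2)=1, fibonacci(3)=2, fibonacci(4)=3, fibonacci(5)=5, fibonacci(6)=8, fibonacci(7)=13
= 13


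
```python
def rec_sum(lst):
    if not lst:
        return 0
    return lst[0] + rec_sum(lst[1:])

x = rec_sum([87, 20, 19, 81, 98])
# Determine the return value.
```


rec_sum([87, 20, 19, 81, 98])
= 87 + rec_sum([20, 19, 81, 98])
= 87 + 20 + rec_sum([19, 81, 98])
= 87 + 20 + 19 + rec_sum([81, 98])
= 87 + 20 + 19 + 81 + rec_sum([98])
= 87 + 20 + 19 + 81 + 98 + rec_sum([])
= 87 + 20 + 19 + 81 + 98 + 0
= 305


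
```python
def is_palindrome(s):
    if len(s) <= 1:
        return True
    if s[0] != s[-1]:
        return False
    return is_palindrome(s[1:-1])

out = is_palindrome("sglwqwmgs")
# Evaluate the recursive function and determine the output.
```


is_palindrome("sglwqwmgs")
"sglwqwmgs": s[0]='s' == s[-1]='s' -> is_palindrome("glwqwmg")
"glwqwmg": s[0]='g' == s[-1]='g' -> is_palindrome("lwqwm")
"lwqwm": s[0]='l' != s[-1]='m' -> False
= False


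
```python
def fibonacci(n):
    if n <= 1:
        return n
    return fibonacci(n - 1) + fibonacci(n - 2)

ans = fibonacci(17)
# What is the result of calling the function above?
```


fibonacci(17)
= fibonacci(16) + fibonacci(15)
= (fibonacci(15) + fibonacci(14)) + fibonacci(15)
Computing bottom-up: fibonacci(0)=0, fibonacci(1)=1, fibonacci(2)=1, fibonacci(3)=2, fibonacci(4)=3, fibonacci(5)=5, fibonacci(6)=8, fibonacci(7)=13, fibonacci(8)=21, fibonacci(9)=34, fibonacci(10)=55, fibonacci(11)=89, fibonacci(12)=144, fibonacci(13)=233, fibonacci(14)=377, fibonacci(15)=610, fibonacci(16)=987, fibonacci(17)=1597
= 1597


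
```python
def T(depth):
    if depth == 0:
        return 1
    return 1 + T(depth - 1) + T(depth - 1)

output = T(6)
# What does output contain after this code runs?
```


T(6)
= 1 + T(5) + T(5)
= 1 + 2 * T(5)
T(k) = 2^(k+1) - 1
T(0) = 1
T(1) = 3
T(2) = 7
T(3) = 15
T(4) = 31
T(6) = 2^7 - 1 = 127


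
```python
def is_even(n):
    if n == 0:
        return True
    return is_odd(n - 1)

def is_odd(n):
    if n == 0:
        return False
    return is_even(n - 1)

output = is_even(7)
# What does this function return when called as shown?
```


is_even(7)
= is_odd(6)
= is_even(5)
= is_odd(4)
= is_even(3)
= is_odd(2)
= is_even(1)
= is_odd(0)
n == 0: return False
= False


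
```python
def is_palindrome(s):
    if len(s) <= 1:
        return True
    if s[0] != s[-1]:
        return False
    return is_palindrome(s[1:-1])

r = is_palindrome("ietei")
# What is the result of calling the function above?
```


is_palindrome("ietei")
"ietei": s[0]='i' == s[-1]='i' -> is_palindrome("ete")
"ete": s[0]='e' == s[-1]='e' -> is_palindrome("t")
"t": len <= 1 -> True
= True


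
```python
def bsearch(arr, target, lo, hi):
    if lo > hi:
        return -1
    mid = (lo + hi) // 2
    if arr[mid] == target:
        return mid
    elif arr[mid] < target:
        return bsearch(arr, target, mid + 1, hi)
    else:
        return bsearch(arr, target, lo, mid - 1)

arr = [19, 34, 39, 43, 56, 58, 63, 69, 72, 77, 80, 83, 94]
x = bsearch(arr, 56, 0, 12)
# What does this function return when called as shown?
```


bsearch(arr, 56, 0, 12)
lo=0, hi=12, mid=6, arr[mid]=63
63 > 56, search left half
lo=0, hi=5, mid=2, arr[mid]=39
39 < 56, search right half
lo=3, hi=5, mid=4, arr[mid]=56
arr[4] == 56, found at index 4
= 4


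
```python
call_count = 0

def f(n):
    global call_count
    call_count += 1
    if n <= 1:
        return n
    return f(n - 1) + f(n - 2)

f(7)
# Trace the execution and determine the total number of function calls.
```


f(7) calls f(6) and f(5); each non-base call branches into two more.
Let C(k) = total number of calls made by f(k), including the call to f(k) itself.
Base cases: C(0) = 1, C(1) = 1
Recurrence: C(k) = 1 + C(k-1) + C(k-2)
  C(2) = 1 + C(1) + C(0) = 1 + 1 + 1 = 3
  C(3) = 1 + C(2) + C(1) = 1 + 3 + 1 = 5
  C(4) = 1 + C(3) + C(2) = 1 + 5 + 3 = 9
  C(5) = 1 + C(4) + C(3) = 1 + 9 + 5 = 15
  C(6) = 1 + C(5) + C(4) = 1 + 15 + 9 = 25
  C(7) = 1 + C(6) + C(5) = 1 + 25 + 15 = 41
Total calls = C(7) = 41


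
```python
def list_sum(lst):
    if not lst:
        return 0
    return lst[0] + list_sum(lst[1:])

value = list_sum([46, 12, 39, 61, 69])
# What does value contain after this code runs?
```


list_sum([46, 12, 39, 61, 69])
= 46 + list_sum([12, 39, 61, 69])
= 46 + 12 + list_sum([39, 61, 69])
= 46 + 12 + 39 + list_sum([61, 69])
= 46 + 12 + 39 + 61 + list_sum([69])
= 46 + 12 + 39 + 61 + 69 + list_sum([])
= 46 + 12 + 39 + 61 + 69 + 0
= 227


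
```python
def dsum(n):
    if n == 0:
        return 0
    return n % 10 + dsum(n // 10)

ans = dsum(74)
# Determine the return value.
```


dsum(74)
= 4 + dsum(7)
= 4 + 7 + dsum(0)
= 4 + 7 + 0
= 11


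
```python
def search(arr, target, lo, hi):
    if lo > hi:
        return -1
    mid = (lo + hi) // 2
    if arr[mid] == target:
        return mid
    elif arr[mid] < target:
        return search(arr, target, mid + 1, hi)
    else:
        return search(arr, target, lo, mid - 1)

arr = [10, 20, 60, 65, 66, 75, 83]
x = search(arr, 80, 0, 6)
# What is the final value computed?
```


search(arr, 80, 0, 6)
lo=0, hi=6, mid=3, arr[mid]=65
65 < 80, search right half
lo=4, hi=6, mid=5, arr[mid]=75
75 < 80, search right half
lo=6, hi=6, mid=6, arr[mid]=83
83 > 80, search left half
lo > hi, target not found, return -1
= -1


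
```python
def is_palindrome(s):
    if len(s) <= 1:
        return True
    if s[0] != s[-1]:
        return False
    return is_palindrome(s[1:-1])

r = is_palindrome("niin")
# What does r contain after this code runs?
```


is_palindrome("niin")
"niin": s[0]='n' == s[-1]='n' -> is_palindrome("ii")
"ii": s[0]='i' == s[-1]='i' -> is_palindrome("")
"": len <= 1 -> True
= True


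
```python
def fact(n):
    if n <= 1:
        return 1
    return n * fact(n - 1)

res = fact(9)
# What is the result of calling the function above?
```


fact(9)
= 9 * fact(8)
= 9 * 8 * fact(7)
= 9 * 8 * 7 * fact(6)
= 9 * 8 * 7 * 6 * fact(5)
= 9 * 8 * 7 * 6 * 5 * fact(4)
= 9 * 8 * 7 * 6 * 5 * 4 * fact(3)
= 9 * 8 * 7 * 6 * 5 * 4 * 3 * fact(2)
= 9 * 8 * 7 * 6 * 5 * 4 * 3 * 2 * fact(1)
= 9 * 8 * 7 * 6 * 5 * 4 * 3 * 2 * 1
= 362880


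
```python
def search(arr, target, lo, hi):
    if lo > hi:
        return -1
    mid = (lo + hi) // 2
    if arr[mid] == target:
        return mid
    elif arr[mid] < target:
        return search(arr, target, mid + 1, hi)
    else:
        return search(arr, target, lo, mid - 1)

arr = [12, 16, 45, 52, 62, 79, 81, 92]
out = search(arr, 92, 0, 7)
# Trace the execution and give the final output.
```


search(arr, 92, 0, 7)
lo=0, hi=7, mid=3, arr[mid]=52
52 < 92, search right half
lo=4, hi=7, mid=5, arr[mid]=79
79 < 92, search right half
lo=6, hi=7, mid=6, arr[mid]=81
81 < 92, search right half
lo=7, hi=7, mid=7, arr[mid]=92
arr[7] == 92, found at index 7
= 7


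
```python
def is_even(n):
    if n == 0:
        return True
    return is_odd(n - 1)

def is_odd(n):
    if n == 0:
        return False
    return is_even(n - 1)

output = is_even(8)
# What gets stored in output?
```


is_even(8)
= is_odd(7)
= is_even(6)
= is_odd(5)
= is_even(4)
= is_odd(3)
= is_even(2)
= is_odd(1)
= is_even(0)
n == 0: return True
= True


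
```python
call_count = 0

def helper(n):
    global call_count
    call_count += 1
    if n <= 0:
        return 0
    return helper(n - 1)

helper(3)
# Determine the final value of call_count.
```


helper(3) calls helper(2) calls ... calls helper(0)
Total calls: 3 + 1 (for base case) = 4


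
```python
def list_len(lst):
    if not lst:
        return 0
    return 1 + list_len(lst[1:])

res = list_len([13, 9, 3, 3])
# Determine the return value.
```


list_len([13, 9, 3, 3])
= 1 + list_len([9, 3, 3])
= 1 + 1 + list_len([3, 3])
= 1 + 1 + 1 + list_len([3])
= 1 + 1 + 1 + 1 + list_len([])
= 1 + 1 + 1 + 1 + 0
= 4


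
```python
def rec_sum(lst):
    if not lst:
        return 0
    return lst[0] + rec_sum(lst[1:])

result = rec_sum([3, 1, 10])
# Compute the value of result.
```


rec_sum([3, 1, 10])
= 3 + rec_sum([1, 10])
= 3 + 1 + rec_sum([10])
= 3 + 1 + 10 + rec_sum([])
= 3 + 1 + 10 + 0
= 14


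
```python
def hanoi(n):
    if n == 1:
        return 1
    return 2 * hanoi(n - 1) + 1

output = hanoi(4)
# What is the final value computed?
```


hanoi(4)
= 2 * hanoi(3) + 1
= 2 * (2 * hanoi(2) + 1) + 1
= 2 * (2 * (2 * hanoi(1) + 1) + 1) + 1
Now compute bottom-up:
hanoi(1) = 1
hanoi(2) = 2 * 1 + 1 = 3
hanoi(3) = 2 * 3 + 1 = 7
hanoi(4) = 2 * 7 + 1 = 15
= 15


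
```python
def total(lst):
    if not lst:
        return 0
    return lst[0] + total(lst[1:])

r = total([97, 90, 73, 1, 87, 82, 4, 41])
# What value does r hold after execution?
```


total([97, 90, 73, 1, 87, 82, 4, 41])
= 97 + total([90, 73, 1, 87, 82, 4, 41])
= 97 + 90 + total([73, 1, 87, 82, 4, 41])
= 97 + 90 + 73 + total([1, 87, 82, 4, 41])
= 97 + 90 + 73 + 1 + total([87, 82, 4, 41])
= 97 + 90 + 73 + 1 + 87 + total([82, 4, 41])
= 97 + 90 + 73 + 1 + 87 + 82 + total([4, 41])
= 97 + 90 + 73 + 1 + 87 + 82 + 4 + total([41])
= 97 + 90 + 73 + 1 + 87 + 82 + 4 + 41 + total([])
= 97 + 90 + 73 + 1 + 87 + 82 + 4 + 41 + 0
= 475


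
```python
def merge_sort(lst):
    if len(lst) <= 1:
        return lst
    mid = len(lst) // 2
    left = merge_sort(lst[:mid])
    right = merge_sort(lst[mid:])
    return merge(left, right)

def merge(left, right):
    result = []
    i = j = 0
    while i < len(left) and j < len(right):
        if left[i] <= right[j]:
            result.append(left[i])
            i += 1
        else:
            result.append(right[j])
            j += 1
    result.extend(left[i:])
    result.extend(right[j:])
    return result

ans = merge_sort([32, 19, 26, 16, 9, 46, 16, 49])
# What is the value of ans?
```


merge_sort([32, 19, 26, 16, 9, 46, 16, 49])
Split into [32, 19, 26, 16] and [9, 46, 16, 49]
Left sorted: [16, 19, 26, 32]
Right sorted: [9, 16, 46, 49]
Merge [16, 19, 26, 32] and [9, 16, 46, 49]
= [9, 16, 16, 19, 26, 32, 46, 49]


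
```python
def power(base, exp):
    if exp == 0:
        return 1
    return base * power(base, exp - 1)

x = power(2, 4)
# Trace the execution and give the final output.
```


power(2, 4)
= 2 * power(2, 3)
= 2 * 2 * power(2, 2)
= 2 * 2 * 2 * power(2, 1)
= 2 * 2 * 2 * 2 * power(2, 0)
= 2 * 2 * 2 * 2 * 1
= 16


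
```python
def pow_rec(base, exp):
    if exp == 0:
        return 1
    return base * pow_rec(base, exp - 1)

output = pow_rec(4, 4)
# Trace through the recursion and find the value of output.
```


pow_rec(4, 4)
= 4 * pow_rec(4, 3)
= 4 * 4 * pow_rec(4, 2)
= 4 * 4 * 4 * pow_rec(4, 1)
= 4 * 4 * 4 * 4 * pow_rec(4, 0)
= 4 * 4 * 4 * 4 * 1
= 256


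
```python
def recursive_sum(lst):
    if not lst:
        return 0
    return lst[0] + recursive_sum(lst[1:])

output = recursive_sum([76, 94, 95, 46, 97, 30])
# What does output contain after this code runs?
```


recursive_sum([76, 94, 95, 46, 97, 30])
= 76 + recursive_sum([94, 95, 46, 97, 30])
= 76 + 94 + recursive_sum([95, 46, 97, 30])
= 76 + 94 + 95 + recursive_sum([46, 97, 30])
= 76 + 94 + 95 + 46 + recursive_sum([97, 30])
= 76 + 94 + 95 + 46 + 97 + recursive_sum([30])
= 76 + 94 + 95 + 46 + 97 + 30 + recursive_sum([])
= 76 + 94 + 95 + 46 + 97 + 30 + 0
= 438


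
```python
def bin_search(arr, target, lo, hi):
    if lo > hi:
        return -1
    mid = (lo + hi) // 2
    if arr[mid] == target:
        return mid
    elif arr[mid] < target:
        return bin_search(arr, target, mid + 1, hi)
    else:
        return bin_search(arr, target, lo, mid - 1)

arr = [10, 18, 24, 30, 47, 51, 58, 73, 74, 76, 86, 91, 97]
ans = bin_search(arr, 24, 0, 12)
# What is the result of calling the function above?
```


bin_search(arr, 24, 0, 12)
lo=0, hi=12, mid=6, arr[mid]=58
58 > 24, search left half
lo=0, hi=5, mid=2, arr[mid]=24
arr[2] == 24, found at index 2
= 2


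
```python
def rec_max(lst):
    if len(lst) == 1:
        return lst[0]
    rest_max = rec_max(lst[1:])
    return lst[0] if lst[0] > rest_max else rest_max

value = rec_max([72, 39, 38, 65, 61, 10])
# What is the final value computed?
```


rec_max([72, 39, 38, 65, 61, 10])
= compare 72 with rec_max([39, 38, 65, 61, 10])
= compare 39 with rec_max([38, 65, 61, 10])
= compare 38 with rec_max([65, 61, 10])
= compare 65 with rec_max([61, 10])
= compare 61 with rec_max([10])
Base: rec_max([10]) = 10
compare 61 with 10: max = 61
compare 65 with 61: max = 65
compare 38 with 65: max = 65
compare 39 with 65: max = 65
compare 72 with 65: max = 72
= 72


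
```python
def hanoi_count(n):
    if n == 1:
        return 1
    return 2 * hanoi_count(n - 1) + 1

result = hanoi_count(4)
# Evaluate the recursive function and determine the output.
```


hanoi_count(4)
= 2 * hanoi_count(3) + 1
= 2 * (2 * hanoi_count(2) + 1) + 1
= 2 * (2 * (2 * hanoi_count(1) + 1) + 1) + 1
Now compute bottom-up:
hanoi_count(1) = 1
hanoi_count(2) = 2 * 1 + 1 = 3
hanoi_count(3) = 2 * 3 + 1 = 7
hanoi_count(4) = 2 * 7 + 1 = 15
= 15


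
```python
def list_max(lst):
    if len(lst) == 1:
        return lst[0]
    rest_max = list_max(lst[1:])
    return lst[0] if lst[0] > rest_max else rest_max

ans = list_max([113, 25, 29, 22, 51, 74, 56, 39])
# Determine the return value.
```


list_max([113, 25, 29, 22, 51, 74, 56, 39])
= compare 113 with list_max([25, 29, 22, 51, 74, 56, 39])
= compare 25 with list_max([29, 22, 51, 74, 56, 39])
= compare 29 with list_max([22, 51, 74, 56, 39])
= compare 22 with list_max([51, 74, 56, 39])
= compare 51 with list_max([74, 56, 39])
= compare 74 with list_max([56, 39])
= compare 56 with list_max([39])
Base: list_max([39]) = 39
compare 56 with 39: max = 56
compare 74 with 56: max = 74
compare 51 with 74: max = 74
compare 22 with 74: max = 74
compare 29 with 74: max = 74
compare 25 with 74: max = 74
compare 113 with 74: max = 113
= 113


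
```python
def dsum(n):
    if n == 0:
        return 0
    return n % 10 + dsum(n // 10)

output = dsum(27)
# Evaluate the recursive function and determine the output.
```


dsum(27)
= 7 + dsum(2)
= 7 + 2 + dsum(0)
= 7 + 2 + 0
= 9


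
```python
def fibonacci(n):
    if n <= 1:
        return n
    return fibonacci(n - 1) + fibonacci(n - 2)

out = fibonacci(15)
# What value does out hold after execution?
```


fibonacci(15)
= fibonacci(14) + fibonacci(13)
= (fibonacci(13) + fibonacci(12)) + fibonacci(13)
Computing bottom-up: fibonacci(0)=0, fibonacci(1)=1, fibonacci(2)=1, fibonacci(3)=2, fibonacci(4)=3, fibonacci(5)=5, fibonacci(6)=8, fibonacci(7)=13, fibonacci(8)=21, fibonacci(9)=34, fibonacci(10)=55, fibonacci(11)=89, fibonacci(12)=144, fibonacci(13)=233, fibonacci(14)=377, fibonacci(15)=610
= 610


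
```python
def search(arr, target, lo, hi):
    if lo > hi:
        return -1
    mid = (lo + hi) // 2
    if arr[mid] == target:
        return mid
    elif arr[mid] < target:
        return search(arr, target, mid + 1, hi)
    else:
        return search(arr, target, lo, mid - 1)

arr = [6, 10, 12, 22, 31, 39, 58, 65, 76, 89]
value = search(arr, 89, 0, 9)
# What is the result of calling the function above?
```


search(arr, 89, 0, 9)
lo=0, hi=9, mid=4, arr[mid]=31
31 < 89, search right half
lo=5, hi=9, mid=7, arr[mid]=65
65 < 89, search right half
lo=8, hi=9, mid=8, arr[mid]=76
76 < 89, search right half
lo=9, hi=9, mid=9, arr[mid]=89
arr[9] == 89, found at index 9
= 9


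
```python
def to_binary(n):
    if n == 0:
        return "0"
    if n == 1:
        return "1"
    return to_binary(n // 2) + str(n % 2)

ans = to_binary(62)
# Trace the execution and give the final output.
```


to_binary(62)
= to_binary(31) + "0"
= to_binary(15) + "1" + "0"
= to_binary(7) + "1" + "1" + "0"
= to_binary(3) + "1" + "1" + "1" + "0"
= to_binary(1) + "1" + "1" + "1" + "1" + "0"
= "1" + "1" + "1" + "1" + "1" + "0"
= "111110"


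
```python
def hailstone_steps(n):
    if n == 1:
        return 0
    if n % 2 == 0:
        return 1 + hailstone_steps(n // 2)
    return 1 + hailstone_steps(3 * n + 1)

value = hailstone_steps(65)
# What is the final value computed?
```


hailstone_steps(65)
65 is odd -> 3*65+1 = 196 -> hailstone_steps(196)
196 is even -> hailstone_steps(98)
98 is even -> hailstone_steps(49)
49 is odd -> 3*49+1 = 148 -> hailstone_steps(148)
148 is even -> hailstone_steps(74)
74 is even -> hailstone_steps(37)
37 is odd -> 3*37+1 = 112 -> hailstone_steps(112)
112 is even -> hailstone_steps(56)
56 is even -> hailstone_steps(28)
28 is even -> hailstone_steps(14)
14 is even -> hailstone_steps(7)
7 is odd -> 3*7+1 = 22 -> hailstone_steps(22)
22 is even -> hailstone_steps(11)
11 is odd -> 3*11+1 = 34 -> hailstone_steps(34)
34 is even -> hailstone_steps(17)
17 is odd -> 3*17+1 = 52 -> hailstone_steps(52)
52 is even -> hailstone_steps(26)
26 is even -> hailstone_steps(13)
13 is odd -> 3*13+1 = 40 -> hailstone_steps(40)
40 is even -> hailstone_steps(20)
20 is even -> hailstone_steps(10)
10 is even -> hailstone_steps(5)
5 is odd -> 3*5+1 = 16 -> hailstone_steps(16)
16 is even -> hailstone_steps(8)
8 is even -> hailstone_steps(4)
4 is even -> hailstone_steps(2)
2 is even -> hailstone_steps(1)
Reached 1 after 27 steps
= 27


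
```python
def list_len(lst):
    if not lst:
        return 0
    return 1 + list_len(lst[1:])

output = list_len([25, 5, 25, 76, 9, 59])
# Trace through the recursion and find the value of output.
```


list_len([25, 5, 25, 76, 9, 59])
= 1 + list_len([5, 25, 76, 9, 59])
= 1 + 1 + list_len([25, 76, 9, 59])
= 1 + 1 + 1 + list_len([76, 9, 59])
= 1 + 1 + 1 + 1 + list_len([9, 59])
= 1 + 1 + 1 + 1 + 1 + list_len([59])
= 1 + 1 + 1 + 1 + 1 + 1 + list_len([])
= 1 + 1 + 1 + 1 + 1 + 1 + 0
= 6


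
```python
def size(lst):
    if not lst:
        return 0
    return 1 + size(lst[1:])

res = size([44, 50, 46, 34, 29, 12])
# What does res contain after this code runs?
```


size([44, 50, 46, 34, 29, 12])
= 1 + size([50, 46, 34, 29, 12])
= 1 + 1 + size([46, 34, 29, 12])
= 1 + 1 + 1 + size([34, 29, 12])
= 1 + 1 + 1 + 1 + size([29, 12])
= 1 + 1 + 1 + 1 + 1 + size([12])
= 1 + 1 + 1 + 1 + 1 + 1 + size([])
= 1 + 1 + 1 + 1 + 1 + 1 + 0
= 6


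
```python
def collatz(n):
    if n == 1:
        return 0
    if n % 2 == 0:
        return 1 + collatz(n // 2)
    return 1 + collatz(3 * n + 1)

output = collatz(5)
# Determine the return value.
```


collatz(5)
5 is odd -> 3*5+1 = 16 -> collatz(16)
16 is even -> collatz(8)
8 is even -> collatz(4)
4 is even -> collatz(2)
2 is even -> collatz(1)
Reached 1 after 5 steps
= 5


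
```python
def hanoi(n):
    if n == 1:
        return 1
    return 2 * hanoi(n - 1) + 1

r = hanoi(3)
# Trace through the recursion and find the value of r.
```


hanoi(3)
= 2 * hanoi(2) + 1
= 2 * (2 * hanoi(1) + 1) + 1
Now compute bottom-up:
hanoi(1) = 1
hanoi(2) = 2 * 1 + 1 = 3
hanoi(3) = 2 * 3 + 1 = 7
= 7


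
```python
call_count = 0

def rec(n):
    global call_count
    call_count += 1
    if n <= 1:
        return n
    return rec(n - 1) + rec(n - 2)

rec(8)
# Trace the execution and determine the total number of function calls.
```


rec(8) calls rec(7) and rec(6); each non-base call branches into two more.
Let C(k) = total number of calls made by rec(k), including the call to rec(k) itself.
Base cases: C(0) = 1, C(1) = 1
Recurrence: C(k) = 1 + C(k-1) + C(k-2)
  C(2) = 1 + C(1) + C(0) = 1 + 1 + 1 = 3
  C(3) = 1 + C(2) + C(1) = 1 + 3 + 1 = 5
  C(4) = 1 + C(3) + C(2) = 1 + 5 + 3 = 9
  C(5) = 1 + C(4) + C(3) = 1 + 9 + 5 = 15
  C(6) = 1 + C(5) + C(4) = 1 + 15 + 9 = 25
  C(7) = 1 + C(6) + C(5) = 1 + 25 + 15 = 41
  C(8) = 1 + C(7) + C(6) = 1 + 41 + 25 = 67
Total calls = C(8) = 67


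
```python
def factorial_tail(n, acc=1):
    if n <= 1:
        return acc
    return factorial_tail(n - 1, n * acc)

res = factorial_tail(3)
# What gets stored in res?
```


factorial_tail(3, 1)
= factorial_tail(2, 3 * 1) = factorial_tail(2, 3)
= factorial_tail(1, 2 * 3) = factorial_tail(1, 6)
n <= 1, return acc = 6


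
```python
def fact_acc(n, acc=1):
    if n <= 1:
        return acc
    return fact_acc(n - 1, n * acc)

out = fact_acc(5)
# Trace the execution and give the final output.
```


fact_acc(5, 1)
= fact_acc(4, 5 * 1) = fact_acc(4, 5)
= fact_acc(3, 4 * 5) = fact_acc(3, 20)
= fact_acc(2, 3 * 20) = fact_acc(2, 60)
= fact_acc(1, 2 * 60) = fact_acc(1, 120)
n <= 1, return acc = 120


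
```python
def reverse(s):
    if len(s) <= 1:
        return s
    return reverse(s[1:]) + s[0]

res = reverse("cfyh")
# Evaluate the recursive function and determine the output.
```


reverse("cfyh")
= reverse("fyh") + "c"
= reverse("yh") + "f" + "c"
= reverse("h") + "y" + "f" + "c"
= "h" + "y" + "f" + "c"
= "hyfc"


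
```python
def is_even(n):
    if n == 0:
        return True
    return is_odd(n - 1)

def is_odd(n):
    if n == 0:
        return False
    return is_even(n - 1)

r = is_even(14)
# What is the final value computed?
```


is_even(14)
= is_odd(13)
= is_even(12)
= is_odd(11)
= is_even(10)
= is_odd(9)
= is_even(8)
= is_odd(7)
= is_even(6)
= is_odd(5)
= is_even(4)
= is_odd(3)
= is_even(2)
= is_odd(1)
= is_even(0)
n == 0: return True
= True


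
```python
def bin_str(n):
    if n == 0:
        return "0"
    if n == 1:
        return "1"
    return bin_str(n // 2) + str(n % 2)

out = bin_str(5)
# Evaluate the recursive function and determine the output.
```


bin_str(5)
= bin_str(2) + "1"
= bin_str(1) + "0" + "1"
= "1" + "0" + "1"
= "101"
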